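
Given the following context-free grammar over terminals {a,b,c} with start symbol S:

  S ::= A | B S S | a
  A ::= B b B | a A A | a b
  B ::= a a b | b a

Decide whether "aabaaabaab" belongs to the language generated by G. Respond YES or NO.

Convert to CNF:
  S -> B X5 | B X6 | T1 T0 | T1 X7 | a
  A -> B X2 | T1 T0 | T1 X3
  B -> T0 T1 | T1 X4
  T0 -> b
  T1 -> a
  X2 -> T0 B
  X3 -> A A
  X4 -> T1 T0
  X5 -> S S
  X6 -> T0 B
  X7 -> A A

CYK fill:
  [0..0]={S,T1}  "a"  orig:{S}
  [1..1]={S,T1}  "a"  orig:{S}
  [2..2]={T0}  "b"  orig:{}
  [3..3]={S,T1}  "a"  orig:{S}
  [4..4]={S,T1}  "a"  orig:{S}
  [5..5]={S,T1}  "a"  orig:{S}
  [6..6]={T0}  "b"  orig:{}
  [7..7]={S,T1}  "a"  orig:{S}
  [8..8]={S,T1}  "a"  orig:{S}
  [9..9]={T0}  "b"  orig:{}
  [0..1]={X5}  "aa"  orig:{}
  [1..2]={A,S,X4}  "ab"  orig:{A,S}
  [2..3]={B}  "ba"
  [3..4]={X5}  "aa"  orig:{}
  [4..5]={X5}  "aa"  orig:{}
  [5..6]={A,S,X4}  "ab"  orig:{A,S}
  [6..7]={B}  "ba"
  [7..8]={X5}  "aa"  orig:{}
  [8..9]={A,S,X4}  "ab"  orig:{A,S}
  [0..2]={B,X5}  "aab"  orig:{B}
  [1..3]={X5}  "aba"  orig:{}
  [2..4]=∅  "baa"
  [3..5]=∅  "aaa"
  [4..6]={B,X5}  "aab"  orig:{B}
  [5..7]={X5}  "aba"  orig:{}
  [6..8]=∅  "baa"
  [7..9]={B,X5}  "aab"  orig:{B}
  [0..3]=∅  "aaba"
  [1..4]=∅  "abaa"
  [2..5]={S}  "baaa"
  [3..6]=∅  "aaab"
  [4..7]=∅  "aaba"
  [5..8]=∅  "abaa"
  [6..9]={X2,X6}  "baab"  orig:{}
  [0..4]={S}  "aabaa"
  [1..5]={X5}  "abaaa"  orig:{}
  [2..6]={S}  "baaab"
  [3..7]=∅  "aaaba"
  [4..8]={S}  "aabaa"
  [5..9]=∅  "abaab"
  [0..5]={X5}  "aabaaa"  orig:{}
  [1..6]={X5}  "abaaab"  orig:{}
  [2..7]={X5}  "baaaba"  orig:{}
  [3..8]={X5}  "aaabaa"  orig:{}
  [4..9]={S}  "aabaab"
  [0..6]={X5}  "aabaaab"  orig:{}
  [1..7]=∅  "abaaaba"
  [2..8]=∅  "baaabaa"
  [3..9]={X5}  "aaabaab"  orig:{}
  [0..7]=∅  "aabaaaba"
  [1..8]=∅  "abaaabaa"
  [2..9]=∅  "baaabaab"
  [0..8]={S}  "aabaaabaa"
  [1..9]=∅  "abaaabaab"
  [0..9]={S}  "aabaaabaab"

S ∈ T[0,9] ⇒ YES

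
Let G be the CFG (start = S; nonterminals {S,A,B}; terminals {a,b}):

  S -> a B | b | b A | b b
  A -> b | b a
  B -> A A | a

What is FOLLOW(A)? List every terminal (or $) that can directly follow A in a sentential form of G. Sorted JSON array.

Compute FIRST by fixpoint:
iter 1:
  A via A→b: +{b}
  B via B→A A: +{b}
  B via B→a: +{a}
  S via S→a B: +{a}
  S via S→b: +{b}
  FIRST(S)={a,b}  FIRST(A)={b}  FIRST(B)={a,b}
iter 2: (no change)
  FIRST(S)={a,b}  FIRST(A)={b}  FIRST(B)={a,b}

Compute FOLLOW by fixpoint:
initialize: $ ∈ FOLLOW(S)
[1]
  B→A A: FOLLOW(A) ⊇ FIRST(A) = {b}; new: +{b}
  S→a B: FOLLOW(B) ⊇ FOLLOW(S) ⊇ {$}; new: +{$}
  S→b A: FOLLOW(A) ⊇ FOLLOW(S) ⊇ {$}; new: +{$}
  FOLLOW[S]={$}  FOLLOW[A]={$,b}  FOLLOW[B]={$}
[2] done
  FOLLOW[S]={$}  FOLLOW[A]={$,b}  FOLLOW[B]={$}

FOLLOW(A) = ["$", "b"]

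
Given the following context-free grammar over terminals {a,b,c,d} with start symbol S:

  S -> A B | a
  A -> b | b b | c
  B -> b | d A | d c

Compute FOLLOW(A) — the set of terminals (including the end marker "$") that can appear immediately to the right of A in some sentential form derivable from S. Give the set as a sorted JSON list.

FIRST iteration:
iter 1:
  A via A→b: +{b}
  A via A→c: +{c}
  B via B→b: +{b}
  B via B→d A: +{d}
  S via S→A B: +{b,c}
  S via S→a: +{a}
  FIRST(S)={a,b,c}  FIRST(A)={b,c}  FIRST(B)={b,d}
iter 2: (no change)
  FIRST(S)={a,b,c}  FIRST(A)={b,c}  FIRST(B)={b,d}

Compute FOLLOW by fixpoint:
initialize: $ ∈ FOLLOW(S)
round 1:
  S→A B: FOLLOW(A) ⊇ FIRST(B) = {b,d}; new: +{b,d}
  S→A B: FOLLOW(B) ⊇ FOLLOW(S) ⊇ {$}; new: +{$}
  FOLLOW(S)={$}  FOLLOW(A)={b,d}  FOLLOW(B)={$}
round 2:
  B→d A: FOLLOW(A) ⊇ FOLLOW(B) ⊇ {$}; new: +{$}
  FOLLOW(S)={$}  FOLLOW(A)={$,b,d}  FOLLOW(B)={$}
round 3: — fixpoint
  FOLLOW(S)={$}  FOLLOW(A)={$,b,d}  FOLLOW(B)={$}

FOLLOW(A) = ["$", "b", "d"]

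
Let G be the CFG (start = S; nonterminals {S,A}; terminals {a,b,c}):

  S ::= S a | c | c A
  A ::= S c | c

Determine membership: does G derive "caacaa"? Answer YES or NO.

Convert to CNF:
  S -> S T1 | T0 A | c
  A -> S T0 | c
  T0 -> c
  T1 -> a

CYK table (by increasing span):
  cell(0,0) c: {A,S,T0}  orig:{A,S}
  cell(1,1) a: {T1}  orig:{}
  cell(2,2) a: {T1}  orig:{}
  cell(3,3) c: {A,S,T0}  orig:{A,S}
  cell(4,4) a: {T1}  orig:{}
  cell(5,5) a: {T1}  orig:{}
  cell(0,1) ca: {S}
  cell(1,2) aa: ∅
  cell(2,3) ac: ∅
  cell(3,4) ca: {S}
  cell(4,5) aa: ∅
  cell(0,2) caa: {S}
  cell(1,3) aac: ∅
  cell(2,4) aca: ∅
  cell(3,5) caa: {S}
  cell(0,3) caac: {A}
  cell(1,4) aaca: ∅
  cell(2,5) acaa: ∅
  cell(0,4) caaca: ∅
  cell(1,5) aacaa: ∅
  cell(0,5) caacaa: ∅

S ∉ T[0,5] ⇒ NO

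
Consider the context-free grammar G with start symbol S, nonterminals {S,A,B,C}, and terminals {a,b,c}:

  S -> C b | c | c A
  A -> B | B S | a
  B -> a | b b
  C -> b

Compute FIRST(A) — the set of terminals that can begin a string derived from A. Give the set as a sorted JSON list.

FIRST sets, iterate to fixpoint:
pass 1:
  A via A→a: +{a}
  B via B→a: +{a}
  B via B→b b: +{b}
  C via C→b: +{b}
  S via S→C b: +{b}
  S via S→c: +{c}
  FIRST[S]={b,c}  FIRST[A]={a}  FIRST[B]={a,b}  FIRST[C]={b}
pass 2:
  A via A→B: +{b}
  FIRST[S]={b,c}  FIRST[A]={a,b}  FIRST[B]={a,b}  FIRST[C]={b}
pass 3: — fixpoint
  FIRST[S]={b,c}  FIRST[A]={a,b}  FIRST[B]={a,b}  FIRST[C]={b}

FIRST(A) = ["a", "b"]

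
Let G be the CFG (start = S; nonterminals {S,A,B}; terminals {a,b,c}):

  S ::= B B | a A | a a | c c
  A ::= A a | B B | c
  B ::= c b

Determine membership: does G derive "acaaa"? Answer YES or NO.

CNF form of G:
  S -> B B | T0 A | T0 T0 | T1 T1
  A -> A T0 | B B | c
  B -> T1 T2
  T0 -> a
  T1 -> c
  T2 -> b

CYK table (by increasing span):
  [0..0]={T0}  "a"  orig:{}
  [1..1]={A,T1}  "c"  orig:{A}
  [2..2]={T0}  "a"  orig:{}
  [3..3]={T0}  "a"  orig:{}
  [4..4]={T0}  "a"  orig:{}
  [0..1]={S}  "ac"
  [1..2]={A}  "ca"
  [2..3]={S}  "aa"
  [3..4]={S}  "aa"
  [0..2]={S}  "aca"
  [1..3]={A}  "caa"
  [2..4]=∅  "aaa"
  [0..3]={S}  "acaa"
  [1..4]={A}  "caaa"
  [0..4]={S}  "acaaa"

S ∈ T[0,4] ⇒ YES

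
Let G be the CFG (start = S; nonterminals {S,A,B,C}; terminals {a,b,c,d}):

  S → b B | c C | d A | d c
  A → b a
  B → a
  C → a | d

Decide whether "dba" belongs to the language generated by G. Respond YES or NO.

Convert to CNF:
  S -> T0 B | T2 C | T3 A | T3 T2
  A -> T0 T1
  B -> a
  C -> a | d
  T0 -> b
  T1 -> a
  T2 -> c
  T3 -> d

CYK fill:
  [0..0]={C,T3}  "d"  orig:{C}
  [1..1]={T0}  "b"  orig:{}
  [2..2]={B,C,T1}  "a"  orig:{B,C}
  [0..1]=∅  "db"
  [1..2]={A,S}  "ba"
  [0..2]={S}  "dba"

S ∈ T[0,2] ⇒ YES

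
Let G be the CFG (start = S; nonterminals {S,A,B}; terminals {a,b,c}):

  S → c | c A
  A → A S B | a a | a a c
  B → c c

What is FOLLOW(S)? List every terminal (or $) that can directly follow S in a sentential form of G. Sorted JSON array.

Compute FIRST by fixpoint:
pass 1:
  A via A→a a: +{a}
  B via B→c c: +{c}
  S via S→c: +{c}
  FIRST[S]={c}  FIRST[A]={a}  FIRST[B]={c}
pass 2: — fixpoint
  FIRST[S]={c}  FIRST[A]={a}  FIRST[B]={c}

FOLLOW iteration:
initialize: $ ∈ FOLLOW(S)
[1]
  A→A S B: FOLLOW(A) ⊇ FIRST(S) = {c}; new: +{c}
  A→A S B: FOLLOW(S) ⊇ FIRST(B) = {c}; new: +{c}
  A→A S B: FOLLOW(B) ⊇ FOLLOW(A) ⊇ {c}; new: +{c}
  S→c A: FOLLOW(A) ⊇ FOLLOW(S) ⊇ {$,c}; new: +{$}
  FOLLOW[S]={$,c}  FOLLOW[A]={$,c}  FOLLOW[B]={c}
[2]
  A→A S B: FOLLOW(B) ⊇ FOLLOW(A) ⊇ {$,c}; new: +{$}
  FOLLOW[S]={$,c}  FOLLOW[A]={$,c}  FOLLOW[B]={$,c}
[3] done
  FOLLOW[S]={$,c}  FOLLOW[A]={$,c}  FOLLOW[B]={$,c}

FOLLOW(S) = ["$", "c"]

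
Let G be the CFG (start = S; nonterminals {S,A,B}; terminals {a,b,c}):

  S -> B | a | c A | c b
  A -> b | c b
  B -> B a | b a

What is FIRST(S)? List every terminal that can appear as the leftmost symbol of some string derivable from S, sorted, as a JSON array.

FIRST sets, iterate to fixpoint:
round 1:
  A via A→b: +{b}
  A via A→c b: +{c}
  B via B→b a: +{b}
  S via S→B: +{b}
  S via S→a: +{a}
  S via S→c A: +{c}
  S: {a,b,c}  A: {b,c}  B: {b}
round 2: (no change)
  S: {a,b,c}  A: {b,c}  B: {b}

FIRST(S) = ["a", "b", "c"]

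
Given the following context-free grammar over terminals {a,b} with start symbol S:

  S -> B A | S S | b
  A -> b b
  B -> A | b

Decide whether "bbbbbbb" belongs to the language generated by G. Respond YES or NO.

Convert to CNF:
  S -> B A | S S | b
  A -> T0 T0
  B -> T0 T0 | b
  T0 -> b

Fill CYK table bottom-up:
  cell(0,0) b: {B,S,T0}  orig:{B,S}
  cell(1,1) b: {B,S,T0}  orig:{B,S}
  cell(2,2) b: {B,S,T0}  orig:{B,S}
  cell(3,3) b: {B,S,T0}  orig:{B,S}
  cell(4,4) b: {B,S,T0}  orig:{B,S}
  cell(5,5) b: {B,S,T0}  orig:{B,S}
  cell(6,6) b: {B,S,T0}  orig:{B,S}
  cell(0,1) bb: {A,B,S}
  cell(1,2) bb: {A,B,S}
  cell(2,3) bb: {A,B,S}
  cell(3,4) bb: {A,B,S}
  cell(4,5) bb: {A,B,S}
  cell(5,6) bb: {A,B,S}
  cell(0,2) bbb: {S}
  cell(1,3) bbb: {S}
  cell(2,4) bbb: {S}
  cell(3,5) bbb: {S}
  cell(4,6) bbb: {S}
  cell(0,3) bbbb: {S}
  cell(1,4) bbbb: {S}
  cell(2,5) bbbb: {S}
  cell(3,6) bbbb: {S}
  cell(0,4) bbbbb: {S}
  cell(1,5) bbbbb: {S}
  cell(2,6) bbbbb: {S}
  cell(0,5) bbbbbb: {S}
  cell(1,6) bbbbbb: {S}
  cell(0,6) bbbbbbb: {S}

S ∈ T[0,6] ⇒ YES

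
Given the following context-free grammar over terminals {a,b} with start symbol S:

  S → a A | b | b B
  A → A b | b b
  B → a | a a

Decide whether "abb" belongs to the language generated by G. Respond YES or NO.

CNF form of G:
  S -> T0 B | T1 A | b
  A -> A T0 | T0 T0
  B -> T1 T1 | a
  T0 -> b
  T1 -> a

CYK table (by increasing span):
  T[0,0] 'a' = {B,T1}  orig:{B}
  T[1,1] 'b' = {S,T0}  orig:{S}
  T[2,2] 'b' = {S,T0}  orig:{S}
  T[0,1] 'ab' = ∅
  T[1,2] 'bb' = {A}
  T[0,2] 'abb' = {S}

S ∈ T[0,2] ⇒ YES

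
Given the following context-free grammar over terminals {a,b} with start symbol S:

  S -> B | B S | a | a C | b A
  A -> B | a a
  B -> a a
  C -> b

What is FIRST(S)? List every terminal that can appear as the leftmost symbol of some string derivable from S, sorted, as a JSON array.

Compute FIRST by fixpoint:
iter 1:
  A via A→a a: +{a}
  B via B→a a: +{a}
  C via C→b: +{b}
  S via S→B: +{a}
  S via S→b A: +{b}
  S: {a,b}  A: {a}  B: {a}  C: {b}
iter 2: — fixpoint
  S: {a,b}  A: {a}  B: {a}  C: {b}

FIRST(S) = ["a", "b"]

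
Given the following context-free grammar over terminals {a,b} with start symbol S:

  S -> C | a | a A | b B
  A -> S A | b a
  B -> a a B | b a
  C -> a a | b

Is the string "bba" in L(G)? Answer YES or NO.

CNF form of G:
  S -> T0 B | T1 A | T1 T1 | a | b
  A -> S A | T0 T1
  B -> T0 T1 | T1 X2
  C -> T1 T1 | b
  T0 -> b
  T1 -> a
  X2 -> T1 B

Fill CYK table bottom-up:
  [0..0]={C,S,T0}  "b"  orig:{C,S}
  [1..1]={C,S,T0}  "b"  orig:{C,S}
  [2..2]={S,T1}  "a"  orig:{S}
  [0..1]=∅  "bb"
  [1..2]={A,B}  "ba"
  [0..2]={A,S}  "bba"

S ∈ T[0,2] ⇒ YES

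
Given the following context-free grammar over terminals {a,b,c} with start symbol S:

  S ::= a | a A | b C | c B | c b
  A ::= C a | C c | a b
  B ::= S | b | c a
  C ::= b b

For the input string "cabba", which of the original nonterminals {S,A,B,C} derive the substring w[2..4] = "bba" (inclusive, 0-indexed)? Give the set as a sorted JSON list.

CNF form of G:
  S -> T0 A | T1 B | T1 T2 | T2 C | a
  A -> C T0 | C T1 | T0 T2
  B -> T0 A | T1 B | T1 T0 | T1 T2 | T2 C | a | b
  C -> T2 T2
  T0 -> a
  T1 -> c
  T2 -> b

CYK table (by increasing span) — only the sub-triangle for w[2..4]:
  [2..2]={B,T2}  "b"  orig:{B}
  [3..3]={B,T2}  "b"  orig:{B}
  [4..4]={B,S,T0}  "a"  orig:{B,S}
  [2..3]={C}  "bb"
  [3..4]=∅  "ba"
  [2..4]={A}  "bba"

Original NTs in T[2,4] deriving "bba": ["A"]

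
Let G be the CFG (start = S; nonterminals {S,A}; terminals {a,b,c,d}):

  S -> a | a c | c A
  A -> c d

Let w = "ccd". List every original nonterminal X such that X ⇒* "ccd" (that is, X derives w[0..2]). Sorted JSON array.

Convert to CNF:
  S -> T0 A | T2 T0 | a
  A -> T0 T1
  T0 -> c
  T1 -> d
  T2 -> a

Fill CYK table bottom-up (cells [i..j] with 0 ≤ i ≤ j ≤ 2 only):
  cell(0,0) c: {T0}  orig:{}
  cell(1,1) c: {T0}  orig:{}
  cell(2,2) d: {T1}  orig:{}
  cell(0,1) cc: ∅
  cell(1,2) cd: {A}
  cell(0,2) ccd: {S}

Original NTs in T[0,2] deriving "ccd": ["S"]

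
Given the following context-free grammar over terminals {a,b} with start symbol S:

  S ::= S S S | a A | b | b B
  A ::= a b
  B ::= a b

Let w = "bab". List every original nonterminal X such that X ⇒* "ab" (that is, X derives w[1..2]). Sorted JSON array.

Convert to CNF:
  S -> S X2 | T0 A | T1 B | b
  A -> T0 T1
  B -> T0 T1
  T0 -> a
  T1 -> b
  X2 -> S S

CYK fill (cells [i..j] with 1 ≤ i ≤ j ≤ 2 only):
  T[1,1] 'a' = {T0}  orig:{}
  T[2,2] 'b' = {S,T1}  orig:{S}
  T[1,2] 'ab' = {A,B}

Original NTs in T[1,2] deriving "ab": ["A", "B"]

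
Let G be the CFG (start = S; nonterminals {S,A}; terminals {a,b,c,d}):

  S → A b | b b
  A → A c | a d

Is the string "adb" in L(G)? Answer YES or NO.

Convert to CNF:
  S -> A T3 | T3 T3
  A -> A T0 | T1 T2
  T0 -> c
  T1 -> a
  T2 -> d
  T3 -> b

Fill CYK table bottom-up:
  cell(0,0) a: {T1}  orig:{}
  cell(1,1) d: {T2}  orig:{}
  cell(2,2) b: {T3}  orig:{}
  cell(0,1) ad: {A}
  cell(1,2) db: ∅
  cell(0,2) adb: {S}

S ∈ T[0,2] ⇒ YES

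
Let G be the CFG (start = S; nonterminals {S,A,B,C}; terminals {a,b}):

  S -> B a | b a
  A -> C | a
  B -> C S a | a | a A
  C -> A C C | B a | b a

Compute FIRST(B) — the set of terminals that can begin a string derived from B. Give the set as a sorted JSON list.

FIRST sets, iterate to fixpoint:
iter 1:
  A via A→a: +{a}
  B via B→a: +{a}
  C via C→A C C: +{a}
  C via C→b a: +{b}
  S via S→B a: +{a}
  S via S→b a: +{b}
  S: {a,b}  A: {a}  B: {a}  C: {a,b}
iter 2:
  A via A→C: +{b}
  B via B→C S a: +{b}
  S: {a,b}  A: {a,b}  B: {a,b}  C: {a,b}
iter 3: (no change)
  S: {a,b}  A: {a,b}  B: {a,b}  C: {a,b}

FIRST(B) = ["a", "b"]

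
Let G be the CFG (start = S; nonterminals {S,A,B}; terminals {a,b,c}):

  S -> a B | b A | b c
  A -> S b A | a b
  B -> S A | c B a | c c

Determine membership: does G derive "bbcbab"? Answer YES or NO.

Convert to CNF:
  S -> T0 A | T0 T2 | T1 B
  A -> S X3 | T1 T0
  B -> S A | T2 T2 | T2 X4
  T0 -> b
  T1 -> a
  T2 -> c
  X3 -> T0 A
  X4 -> B T1

CYK table (by increasing span):
  T[0,0] 'b' = {T0}  orig:{}
  T[1,1] 'b' = {T0}  orig:{}
  T[2,2] 'c' = {T2}  orig:{}
  T[3,3] 'b' = {T0}  orig:{}
  T[4,4] 'a' = {T1}  orig:{}
  T[5,5] 'b' = {T0}  orig:{}
  T[0,1] 'bb' = ∅
  T[1,2] 'bc' = {S}
  T[2,3] 'cb' = ∅
  T[3,4] 'ba' = ∅
  T[4,5] 'ab' = {A}
  T[0,2] 'bbc' = ∅
  T[1,3] 'bcb' = ∅
  T[2,4] 'cba' = ∅
  T[3,5] 'bab' = {S,X3}  orig:{S}
  T[0,3] 'bbcb' = ∅
  T[1,4] 'bcba' = ∅
  T[2,5] 'cbab' = ∅
  T[0,4] 'bbcba' = ∅
  T[1,5] 'bcbab' = {A}
  T[0,5] 'bbcbab' = {S,X3}  orig:{S}

S ∈ T[0,5] ⇒ YES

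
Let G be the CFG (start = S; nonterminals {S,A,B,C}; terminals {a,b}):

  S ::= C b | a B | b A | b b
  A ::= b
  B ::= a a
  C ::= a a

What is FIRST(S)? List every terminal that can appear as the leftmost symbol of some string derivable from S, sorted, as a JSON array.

Compute FIRST by fixpoint:
iter 1:
  A via A→b: +{b}
  B via B→a a: +{a}
  C via C→a a: +{a}
  S via S→C b: +{a}
  S via S→b A: +{b}
  FIRST[S]={a,b}  FIRST[A]={b}  FIRST[B]={a}  FIRST[C]={a}
iter 2: done
  FIRST[S]={a,b}  FIRST[A]={b}  FIRST[B]={a}  FIRST[C]={a}

FIRST(S) = ["a", "b"]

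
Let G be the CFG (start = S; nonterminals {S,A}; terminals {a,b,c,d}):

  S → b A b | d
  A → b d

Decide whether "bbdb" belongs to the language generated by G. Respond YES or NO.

Convert to CNF:
  S -> T0 X2 | d
  A -> T0 T1
  T0 -> b
  T1 -> d
  X2 -> A T0

Fill CYK table bottom-up:
  T[0,0] 'b' = {T0}  orig:{}
  T[1,1] 'b' = {T0}  orig:{}
  T[2,2] 'd' = {S,T1}  orig:{S}
  T[3,3] 'b' = {T0}  orig:{}
  T[0,1] 'bb' = ∅
  T[1,2] 'bd' = {A}
  T[2,3] 'db' = ∅
  T[0,2] 'bbd' = ∅
  T[1,3] 'bdb' = {X2}  orig:{}
  T[0,3] 'bbdb' = {S}

S ∈ T[0,3] ⇒ YES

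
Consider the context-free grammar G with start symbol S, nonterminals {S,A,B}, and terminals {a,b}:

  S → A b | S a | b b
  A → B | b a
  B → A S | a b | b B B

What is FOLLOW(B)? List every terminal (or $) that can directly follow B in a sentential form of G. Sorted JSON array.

Compute FIRST by fixpoint:
pass 1:
  A via A→b a: +{b}
  B via B→A S: +{b}
  B via B→a b: +{a}
  S via S→A b: +{b}
  S: {b}  A: {b}  B: {a,b}
pass 2:
  A via A→B: +{a}
  S via S→A b: +{a}
  S: {a,b}  A: {a,b}  B: {a,b}
pass 3: — fixpoint
  S: {a,b}  A: {a,b}  B: {a,b}

FOLLOW sets:
seed FOLLOW(S) with $
[1]
  B→A S: FOLLOW(A) ⊇ FIRST(S) = {a,b}; new: +{a,b}
  B→b B B: FOLLOW(B) ⊇ FIRST(B) = {a,b}; new: +{a,b}
  S→S a: FOLLOW(S) ⊇ FIRST(a) = {a}; new: +{a}
  FOLLOW(S)={$,a}  FOLLOW(A)={a,b}  FOLLOW(B)={a,b}
[2]
  B→A S: FOLLOW(S) ⊇ FOLLOW(B) ⊇ {a,b}; new: +{b}
  FOLLOW(S)={$,a,b}  FOLLOW(A)={a,b}  FOLLOW(B)={a,b}
[3] — fixpoint
  FOLLOW(S)={$,a,b}  FOLLOW(A)={a,b}  FOLLOW(B)={a,b}

FOLLOW(B) = ["a", "b"]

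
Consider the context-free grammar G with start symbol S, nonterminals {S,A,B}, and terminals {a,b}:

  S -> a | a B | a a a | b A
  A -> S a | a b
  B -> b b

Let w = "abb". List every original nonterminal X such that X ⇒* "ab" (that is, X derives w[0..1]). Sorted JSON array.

CNF form of G:
  S -> T0 B | T0 X2 | T1 A | a
  A -> S T0 | T0 T1
  B -> T1 T1
  T0 -> a
  T1 -> b
  X2 -> T0 T0

Fill CYK table bottom-up — only the sub-triangle for w[0..1]:
  T[0,0] 'a' = {S,T0}  orig:{S}
  T[1,1] 'b' = {T1}  orig:{}
  T[0,1] 'ab' = {A}

Original NTs in T[0,1] deriving "ab": ["A"]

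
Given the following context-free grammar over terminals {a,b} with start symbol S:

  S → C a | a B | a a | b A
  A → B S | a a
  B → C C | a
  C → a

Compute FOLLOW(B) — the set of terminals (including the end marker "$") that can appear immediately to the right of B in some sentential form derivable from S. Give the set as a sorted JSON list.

Compute FIRST by fixpoint:
pass 1:
  A via A→a a: +{a}
  B via B→a: +{a}
  C via C→a: +{a}
  S via S→C a: +{a}
  S via S→b A: +{b}
  S: {a,b}  A: {a}  B: {a}  C: {a}
pass 2: (stable)
  S: {a,b}  A: {a}  B: {a}  C: {a}

FOLLOW iteration:
FOLLOW(S) := {$}
pass 1:
  A→B S: FOLLOW(B) ⊇ FIRST(S) = {a,b}; new: +{a,b}
  B→C C: FOLLOW(C) ⊇ FIRST(C) = {a}; new: +{a}
  B→C C: FOLLOW(C) ⊇ FOLLOW(B) ⊇ {a,b}; new: +{b}
  S→a B: FOLLOW(B) ⊇ FOLLOW(S) ⊇ {$}; new: +{$}
  S→b A: FOLLOW(A) ⊇ FOLLOW(S) ⊇ {$}; new: +{$}
  FOLLOW(S)={$}  FOLLOW(A)={$}  FOLLOW(B)={$,a,b}  FOLLOW(C)={a,b}
pass 2:
  B→C C: FOLLOW(C) ⊇ FOLLOW(B) ⊇ {$,a,b}; new: +{$}
  FOLLOW(S)={$}  FOLLOW(A)={$}  FOLLOW(B)={$,a,b}  FOLLOW(C)={$,a,b}
pass 3: (no change)
  FOLLOW(S)={$}  FOLLOW(A)={$}  FOLLOW(B)={$,a,b}  FOLLOW(C)={$,a,b}

FOLLOW(B) = ["$", "a", "b"]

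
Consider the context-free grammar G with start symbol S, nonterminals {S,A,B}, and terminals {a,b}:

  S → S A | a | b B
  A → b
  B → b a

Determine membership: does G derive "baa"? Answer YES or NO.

Convert to CNF:
  S -> S A | T0 B | a
  A -> b
  B -> T0 T1
  T0 -> b
  T1 -> a

CYK table (by increasing span):
  T[0,0] 'b' = {A,T0}  orig:{A}
  T[1,1] 'a' = {S,T1}  orig:{S}
  T[2,2] 'a' = {S,T1}  orig:{S}
  T[0,1] 'ba' = {B}
  T[1,2] 'aa' = ∅
  T[0,2] 'baa' = ∅

S ∉ T[0,2] ⇒ NO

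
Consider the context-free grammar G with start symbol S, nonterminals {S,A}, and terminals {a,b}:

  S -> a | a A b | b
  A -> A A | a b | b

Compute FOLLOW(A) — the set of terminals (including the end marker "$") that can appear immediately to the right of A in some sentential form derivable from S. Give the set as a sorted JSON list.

FIRST iteration:
[1]
  A via A→a b: +{a}
  A via A→b: +{b}
  S via S→a: +{a}
  S via S→b: +{b}
  FIRST[S]={a,b}  FIRST[A]={a,b}
[2] (stable)
  FIRST[S]={a,b}  FIRST[A]={a,b}

FOLLOW iteration:
seed FOLLOW(S) with $
round 1:
  A→A A: FOLLOW(A) ⊇ FIRST(A) = {a,b}; new: +{a,b}
  FOLLOW[S]={$}  FOLLOW[A]={a,b}
round 2: (stable)
  FOLLOW[S]={$}  FOLLOW[A]={a,b}

FOLLOW(A) = ["a", "b"]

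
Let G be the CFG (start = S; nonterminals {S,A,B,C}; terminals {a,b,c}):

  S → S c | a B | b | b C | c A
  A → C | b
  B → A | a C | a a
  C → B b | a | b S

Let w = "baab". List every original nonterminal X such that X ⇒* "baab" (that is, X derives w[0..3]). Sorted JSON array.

Convert to CNF:
  S -> S T2 | T0 C | T1 B | T2 A | b
  A -> B T0 | T0 S | a | b
  B -> B T0 | T0 S | T1 C | T1 T1 | a | b
  C -> B T0 | T0 S | a
  T0 -> b
  T1 -> a
  T2 -> c

CYK fill — only the sub-triangle for w[0..3]:
  T[0,0] 'b' = {A,B,S,T0}  orig:{A,B,S}
  T[1,1] 'a' = {A,B,C,T1}  orig:{A,B,C}
  T[2,2] 'a' = {A,B,C,T1}  orig:{A,B,C}
  T[3,3] 'b' = {A,B,S,T0}  orig:{A,B,S}
  T[0,1] 'ba' = {S}
  T[1,2] 'aa' = {B,S}
  T[2,3] 'ab' = {A,B,C,S}
  T[0,2] 'baa' = {A,B,C}
  T[1,3] 'aab' = {A,B,C,S}
  T[0,3] 'baab' = {A,B,C,S}

Original NTs in T[0,3] deriving "baab": ["A", "B", "C", "S"]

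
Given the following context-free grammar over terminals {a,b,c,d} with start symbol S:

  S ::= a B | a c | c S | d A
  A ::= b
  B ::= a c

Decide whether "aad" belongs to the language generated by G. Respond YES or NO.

CNF form of G:
  S -> T0 B | T0 T1 | T1 S | T2 A
  A -> b
  B -> T0 T1
  T0 -> a
  T1 -> c
  T2 -> d

Fill CYK table bottom-up:
  cell(0,0) a: {T0}  orig:{}
  cell(1,1) a: {T0}  orig:{}
  cell(2,2) d: {T2}  orig:{}
  cell(0,1) aa: ∅
  cell(1,2) ad: ∅
  cell(0,2) aad: ∅

S ∉ T[0,2] ⇒ NO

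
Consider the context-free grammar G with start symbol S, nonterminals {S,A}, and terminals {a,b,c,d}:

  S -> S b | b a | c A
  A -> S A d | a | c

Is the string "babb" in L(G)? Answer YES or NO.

CNF form of G:
  S -> S T1 | T1 T2 | T3 A
  A -> S X4 | a | c
  T0 -> d
  T1 -> b
  T2 -> a
  T3 -> c
  X4 -> A T0

CYK fill:
  T[0,0] 'b' = {T1}  orig:{}
  T[1,1] 'a' = {A,T2}  orig:{A}
  T[2,2] 'b' = {T1}  orig:{}
  T[3,3] 'b' = {T1}  orig:{}
  T[0,1] 'ba' = {S}
  T[1,2] 'ab' = ∅
  T[2,3] 'bb' = ∅
  T[0,2] 'bab' = {S}
  T[1,3] 'abb' = ∅
  T[0,3] 'babb' = {S}

S ∈ T[0,3] ⇒ YES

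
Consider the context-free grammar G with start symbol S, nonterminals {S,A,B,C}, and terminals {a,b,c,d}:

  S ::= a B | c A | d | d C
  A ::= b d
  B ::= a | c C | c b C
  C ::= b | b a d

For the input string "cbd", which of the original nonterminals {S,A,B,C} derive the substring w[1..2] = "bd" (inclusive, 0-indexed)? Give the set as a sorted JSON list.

Convert to CNF:
  S -> T1 C | T2 A | T3 B | d
  A -> T0 T1
  B -> T2 C | T2 X4 | a
  C -> T0 X5 | b
  T0 -> b
  T1 -> d
  T2 -> c
  T3 -> a
  X4 -> T0 C
  X5 -> T3 T1

CYK fill, restricted to cells inside w[1..2]:
  cell(1,1) b: {C,T0}  orig:{C}
  cell(2,2) d: {S,T1}  orig:{S}
  cell(1,2) bd: {A}

Original NTs in T[1,2] deriving "bd": ["A"]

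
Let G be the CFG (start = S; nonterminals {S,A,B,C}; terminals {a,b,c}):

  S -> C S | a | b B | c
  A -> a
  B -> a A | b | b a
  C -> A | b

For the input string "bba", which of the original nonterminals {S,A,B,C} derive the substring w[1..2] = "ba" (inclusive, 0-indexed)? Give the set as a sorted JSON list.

CNF form of G:
  S -> C S | T1 B | a | c
  A -> a
  B -> T0 A | T1 T0 | b
  C -> a | b
  T0 -> a
  T1 -> b

CYK fill — only the sub-triangle for w[1..2]:
  [1..1]={B,C,T1}  "b"  orig:{B,C}
  [2..2]={A,C,S,T0}  "a"  orig:{A,C,S}
  [1..2]={B,S}  "ba"

Original NTs in T[1,2] deriving "ba": ["B", "S"]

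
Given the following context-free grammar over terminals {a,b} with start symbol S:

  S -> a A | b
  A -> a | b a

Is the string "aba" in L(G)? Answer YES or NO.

Convert to CNF:
  S -> T1 A | b
  A -> T0 T1 | a
  T0 -> b
  T1 -> a

Fill CYK table bottom-up:
  [0..0]={A,T1}  "a"  orig:{A}
  [1..1]={S,T0}  "b"  orig:{S}
  [2..2]={A,T1}  "a"  orig:{A}
  [0..1]=∅  "ab"
  [1..2]={A}  "ba"
  [0..2]={S}  "aba"

S ∈ T[0,2] ⇒ YES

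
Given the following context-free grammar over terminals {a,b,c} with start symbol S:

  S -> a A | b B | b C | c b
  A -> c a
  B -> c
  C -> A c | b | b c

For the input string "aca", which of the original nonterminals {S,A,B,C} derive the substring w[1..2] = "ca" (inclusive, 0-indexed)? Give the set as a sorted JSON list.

Convert to CNF:
  S -> T0 T2 | T1 A | T2 B | T2 C
  A -> T0 T1
  B -> c
  C -> A T0 | T2 T0 | b
  T0 -> c
  T1 -> a
  T2 -> b

CYK fill (cells [i..j] with 1 ≤ i ≤ j ≤ 2 only):
  cell(1,1) c: {B,T0}  orig:{B}
  cell(2,2) a: {T1}  orig:{}
  cell(1,2) ca: {A}

Original NTs in T[1,2] deriving "ca": ["A"]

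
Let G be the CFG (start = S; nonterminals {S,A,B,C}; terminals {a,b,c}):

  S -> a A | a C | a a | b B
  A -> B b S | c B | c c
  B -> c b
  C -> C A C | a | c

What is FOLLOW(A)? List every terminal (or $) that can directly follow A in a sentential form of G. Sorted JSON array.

Compute FIRST by fixpoint:
[1]
  A via A→c B: +{c}
  B via B→c b: +{c}
  C via C→a: +{a}
  C via C→c: +{c}
  S via S→a A: +{a}
  S via S→b B: +{b}
  S: {a,b}  A: {c}  B: {c}  C: {a,c}
[2] (no change)
  S: {a,b}  A: {c}  B: {c}  C: {a,c}

FOLLOW iteration:
seed FOLLOW(S) with $
pass 1:
  A→B b S: FOLLOW(B) ⊇ FIRST(b) = {b}; new: +{b}
  C→C A C: FOLLOW(C) ⊇ FIRST(A) = {c}; new: +{c}
  C→C A C: FOLLOW(A) ⊇ FIRST(C) = {a,c}; new: +{a,c}
  S→a A: FOLLOW(A) ⊇ FOLLOW(S) ⊇ {$}; new: +{$}
  S→a C: FOLLOW(C) ⊇ FOLLOW(S) ⊇ {$}; new: +{$}
  S→b B: FOLLOW(B) ⊇ FOLLOW(S) ⊇ {$}; new: +{$}
  FOLLOW[S]={$}  FOLLOW[A]={$,a,c}  FOLLOW[B]={$,b}  FOLLOW[C]={$,c}
pass 2:
  A→B b S: FOLLOW(S) ⊇ FOLLOW(A) ⊇ {$,a,c}; new: +{a,c}
  A→c B: FOLLOW(B) ⊇ FOLLOW(A) ⊇ {$,a,c}; new: +{a,c}
  S→a C: FOLLOW(C) ⊇ FOLLOW(S) ⊇ {$,a,c}; new: +{a}
  FOLLOW[S]={$,a,c}  FOLLOW[A]={$,a,c}  FOLLOW[B]={$,a,b,c}  FOLLOW[C]={$,a,c}
pass 3: (stable)
  FOLLOW[S]={$,a,c}  FOLLOW[A]={$,a,c}  FOLLOW[B]={$,a,b,c}  FOLLOW[C]={$,a,c}

FOLLOW(A) = ["$", "a", "c"]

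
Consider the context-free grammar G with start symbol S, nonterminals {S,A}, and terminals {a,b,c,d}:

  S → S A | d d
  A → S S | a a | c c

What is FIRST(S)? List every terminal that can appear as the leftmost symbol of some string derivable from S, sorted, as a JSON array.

Compute FIRST by fixpoint:
round 1:
  A via A→a a: +{a}
  A via A→c c: +{c}
  S via S→d d: +{d}
  FIRST(S)={d}  FIRST(A)={a,c}
round 2:
  A via A→S S: +{d}
  FIRST(S)={d}  FIRST(A)={a,c,d}
round 3: done
  FIRST(S)={d}  FIRST(A)={a,c,d}

FIRST(S) = ["d"]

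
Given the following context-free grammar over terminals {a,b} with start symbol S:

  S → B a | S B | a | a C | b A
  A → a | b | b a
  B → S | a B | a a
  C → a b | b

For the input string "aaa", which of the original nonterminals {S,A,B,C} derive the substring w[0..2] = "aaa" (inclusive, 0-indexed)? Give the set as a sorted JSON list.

CNF form of G:
  S -> B T1 | S B | T0 A | T1 C | a
  A -> T0 T1 | a | b
  B -> B T1 | S B | T0 A | T1 B | T1 C | T1 T1 | a
  C -> T1 T0 | b
  T0 -> b
  T1 -> a

CYK table (by increasing span) (cells [i..j] with 0 ≤ i ≤ j ≤ 2 only):
  T[0,0] 'a' = {A,B,S,T1}  orig:{A,B,S}
  T[1,1] 'a' = {A,B,S,T1}  orig:{A,B,S}
  T[2,2] 'a' = {A,B,S,T1}  orig:{A,B,S}
  T[0,1] 'aa' = {B,S}
  T[1,2] 'aa' = {B,S}
  T[0,2] 'aaa' = {B,S}

Original NTs in T[0,2] deriving "aaa": ["B", "S"]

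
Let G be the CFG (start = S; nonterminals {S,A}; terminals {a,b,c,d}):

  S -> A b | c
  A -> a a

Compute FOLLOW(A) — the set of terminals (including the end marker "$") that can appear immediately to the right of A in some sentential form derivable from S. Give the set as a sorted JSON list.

FIRST iteration:
round 1:
  A via A→a a: +{a}
  S via S→A b: +{a}
  S via S→c: +{c}
  S: {a,c}  A: {a}
round 2: (stable)
  S: {a,c}  A: {a}

FOLLOW iteration:
FOLLOW(S) := {$}
[1]
  S→A b: FOLLOW(A) ⊇ FIRST(b) = {b}; new: +{b}
  S: {$}  A: {b}
[2] — fixpoint
  S: {$}  A: {b}

FOLLOW(A) = ["b"]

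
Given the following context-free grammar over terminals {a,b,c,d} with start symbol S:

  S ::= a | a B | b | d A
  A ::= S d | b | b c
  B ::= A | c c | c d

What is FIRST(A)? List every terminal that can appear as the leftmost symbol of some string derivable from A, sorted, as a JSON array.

FIRST sets, iterate to fixpoint:
round 1:
  A via A→b: +{b}
  B via B→A: +{b}
  B via B→c c: +{c}
  S via S→a: +{a}
  S via S→b: +{b}
  S via S→d A: +{d}
  FIRST(S)={a,b,d}  FIRST(A)={b}  FIRST(B)={b,c}
round 2:
  A via A→S d: +{a,d}
  B via B→A: +{a,d}
  FIRST(S)={a,b,d}  FIRST(A)={a,b,d}  FIRST(B)={a,b,c,d}
round 3: (stable)
  FIRST(S)={a,b,d}  FIRST(A)={a,b,d}  FIRST(B)={a,b,c,d}

FIRST(A) = ["a", "b", "d"]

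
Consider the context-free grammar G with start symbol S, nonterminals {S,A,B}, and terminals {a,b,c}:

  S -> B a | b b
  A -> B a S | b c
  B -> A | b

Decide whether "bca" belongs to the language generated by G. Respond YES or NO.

Convert to CNF:
  S -> B T0 | T1 T1
  A -> B X3 | T1 T2
  B -> B X4 | T1 T2 | b
  T0 -> a
  T1 -> b
  T2 -> c
  X3 -> T0 S
  X4 -> T0 S

CYK table (by increasing span):
  cell(0,0) b: {B,T1}  orig:{B}
  cell(1,1) c: {T2}  orig:{}
  cell(2,2) a: {T0}  orig:{}
  cell(0,1) bc: {A,B}
  cell(1,2) ca: ∅
  cell(0,2) bca: {S}

S ∈ T[0,2] ⇒ YES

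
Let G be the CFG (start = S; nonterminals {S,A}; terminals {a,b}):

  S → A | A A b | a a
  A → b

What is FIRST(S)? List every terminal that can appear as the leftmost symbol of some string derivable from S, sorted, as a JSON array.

Compute FIRST by fixpoint:
iter 1:
  A via A→b: +{b}
  S via S→A: +{b}
  S via S→a a: +{a}
  FIRST[S]={a,b}  FIRST[A]={b}
iter 2: — fixpoint
  FIRST[S]={a,b}  FIRST[A]={b}

FIRST(S) = ["a", "b"]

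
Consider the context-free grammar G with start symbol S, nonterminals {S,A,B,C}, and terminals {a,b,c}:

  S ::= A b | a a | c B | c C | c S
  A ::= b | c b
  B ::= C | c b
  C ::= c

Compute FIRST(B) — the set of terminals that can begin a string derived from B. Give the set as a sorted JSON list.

FIRST iteration:
round 1:
  A via A→b: +{b}
  A via A→c b: +{c}
  B via B→c b: +{c}
  C via C→c: +{c}
  S via S→A b: +{b,c}
  S via S→a a: +{a}
  FIRST[S]={a,b,c}  FIRST[A]={b,c}  FIRST[B]={c}  FIRST[C]={c}
round 2: — fixpoint
  FIRST[S]={a,b,c}  FIRST[A]={b,c}  FIRST[B]={c}  FIRST[C]={c}

FIRST(B) = ["c"]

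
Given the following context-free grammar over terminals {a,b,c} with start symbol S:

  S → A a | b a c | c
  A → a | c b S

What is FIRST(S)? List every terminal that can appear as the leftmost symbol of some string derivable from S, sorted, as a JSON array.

FIRST sets, iterate to fixpoint:
pass 1:
  A via A→a: +{a}
  A via A→c b S: +{c}
  S via S→A a: +{a,c}
  S via S→b a c: +{b}
  S: {a,b,c}  A: {a,c}
pass 2: (no change)
  S: {a,b,c}  A: {a,c}

FIRST(S) = ["a", "b", "c"]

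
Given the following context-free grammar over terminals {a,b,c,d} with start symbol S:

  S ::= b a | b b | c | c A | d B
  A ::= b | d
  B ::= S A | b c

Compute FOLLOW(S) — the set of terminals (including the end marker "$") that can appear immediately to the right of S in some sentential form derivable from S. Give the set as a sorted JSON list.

Compute FIRST by fixpoint:
[1]
  A via A→b: +{b}
  A via A→d: +{d}
  B via B→b c: +{b}
  S via S→b a: +{b}
  S via S→c: +{c}
  S via S→d B: +{d}
  FIRST(S)={b,c,d}  FIRST(A)={b,d}  FIRST(B)={b}
[2]
  B via B→S A: +{c,d}
  FIRST(S)={b,c,d}  FIRST(A)={b,d}  FIRST(B)={b,c,d}
[3] — fixpoint
  FIRST(S)={b,c,d}  FIRST(A)={b,d}  FIRST(B)={b,c,d}

Compute FOLLOW by fixpoint:
initialize: $ ∈ FOLLOW(S)
round 1:
  B→S A: FOLLOW(S) ⊇ FIRST(A) = {b,d}; new: +{b,d}
  S→c A: FOLLOW(A) ⊇ FOLLOW(S) ⊇ {$,b,d}; new: +{$,b,d}
  S→d B: FOLLOW(B) ⊇ FOLLOW(S) ⊇ {$,b,d}; new: +{$,b,d}
  FOLLOW(S)={$,b,d}  FOLLOW(A)={$,b,d}  FOLLOW(B)={$,b,d}
round 2: — fixpoint
  FOLLOW(S)={$,b,d}  FOLLOW(A)={$,b,d}  FOLLOW(B)={$,b,d}

FOLLOW(S) = ["$", "b", "d"]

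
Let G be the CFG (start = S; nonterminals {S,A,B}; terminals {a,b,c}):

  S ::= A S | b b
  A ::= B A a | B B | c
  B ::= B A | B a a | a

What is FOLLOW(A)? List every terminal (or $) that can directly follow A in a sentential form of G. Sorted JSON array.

Compute FIRST by fixpoint:
round 1:
  A via A→c: +{c}
  B via B→a: +{a}
  S via S→A S: +{c}
  S via S→b b: +{b}
  S: {b,c}  A: {c}  B: {a}
round 2:
  A via A→B A a: +{a}
  S via S→A S: +{a}
  S: {a,b,c}  A: {a,c}  B: {a}
round 3: — fixpoint
  S: {a,b,c}  A: {a,c}  B: {a}

Compute FOLLOW by fixpoint:
initialize: $ ∈ FOLLOW(S)
[1]
  A→B A a: FOLLOW(B) ⊇ FIRST(A) = {a,c}; new: +{a,c}
  A→B A a: FOLLOW(A) ⊇ FIRST(a) = {a}; new: +{a}
  B→B A: FOLLOW(A) ⊇ FOLLOW(B) ⊇ {a,c}; new: +{c}
  S→A S: FOLLOW(A) ⊇ FIRST(S) = {a,b,c}; new: +{b}
  FOLLOW[S]={$}  FOLLOW[A]={a,b,c}  FOLLOW[B]={a,c}
[2]
  A→B B: FOLLOW(B) ⊇ FOLLOW(A) ⊇ {a,b,c}; new: +{b}
  FOLLOW[S]={$}  FOLLOW[A]={a,b,c}  FOLLOW[B]={a,b,c}
[3] — fixpoint
  FOLLOW[S]={$}  FOLLOW[A]={a,b,c}  FOLLOW[B]={a,b,c}

FOLLOW(A) = ["a", "b", "c"]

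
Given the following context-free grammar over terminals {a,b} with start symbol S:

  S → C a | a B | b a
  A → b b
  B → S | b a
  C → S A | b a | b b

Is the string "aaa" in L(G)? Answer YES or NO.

Convert to CNF:
  S -> C T1 | T0 T1 | T1 B
  A -> T0 T0
  B -> C T1 | T0 T1 | T1 B
  C -> S A | T0 T0 | T0 T1
  T0 -> b
  T1 -> a

CYK table (by increasing span):
  cell(0,0) a: {T1}  orig:{}
  cell(1,1) a: {T1}  orig:{}
  cell(2,2) a: {T1}  orig:{}
  cell(0,1) aa: ∅
  cell(1,2) aa: ∅
  cell(0,2) aaa: ∅

S ∉ T[0,2] ⇒ NO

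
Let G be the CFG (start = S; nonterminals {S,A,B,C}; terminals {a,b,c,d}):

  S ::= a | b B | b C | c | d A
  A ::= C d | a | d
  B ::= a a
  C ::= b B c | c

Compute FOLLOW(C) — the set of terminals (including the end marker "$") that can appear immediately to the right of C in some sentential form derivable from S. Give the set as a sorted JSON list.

FIRST sets, iterate to fixpoint:
round 1:
  A via A→a: +{a}
  A via A→d: +{d}
  B via B→a a: +{a}
  C via C→b B c: +{b}
  C via C→c: +{c}
  S via S→a: +{a}
  S via S→b B: +{b}
  S via S→c: +{c}
  S via S→d A: +{d}
  FIRST[S]={a,b,c,d}  FIRST[A]={a,d}  FIRST[B]={a}  FIRST[C]={b,c}
round 2:
  A via A→C d: +{b,c}
  FIRST[S]={a,b,c,d}  FIRST[A]={a,b,c,d}  FIRST[B]={a}  FIRST[C]={b,c}
round 3: (no change)
  FIRST[S]={a,b,c,d}  FIRST[A]={a,b,c,d}  FIRST[B]={a}  FIRST[C]={b,c}

FOLLOW iteration:
initialize: $ ∈ FOLLOW(S)
round 1:
  A→C d: FOLLOW(C) ⊇ FIRST(d) = {d}; new: +{d}
  C→b B c: FOLLOW(B) ⊇ FIRST(c) = {c}; new: +{c}
  S→b B: FOLLOW(B) ⊇ FOLLOW(S) ⊇ {$}; new: +{$}
  S→b C: FOLLOW(C) ⊇ FOLLOW(S) ⊇ {$}; new: +{$}
  S→d A: FOLLOW(A) ⊇ FOLLOW(S) ⊇ {$}; new: +{$}
  FOLLOW[S]={$}  FOLLOW[A]={$}  FOLLOW[B]={$,c}  FOLLOW[C]={$,d}
round 2: — fixpoint
  FOLLOW[S]={$}  FOLLOW[A]={$}  FOLLOW[B]={$,c}  FOLLOW[C]={$,d}

FOLLOW(C) = ["$", "d"]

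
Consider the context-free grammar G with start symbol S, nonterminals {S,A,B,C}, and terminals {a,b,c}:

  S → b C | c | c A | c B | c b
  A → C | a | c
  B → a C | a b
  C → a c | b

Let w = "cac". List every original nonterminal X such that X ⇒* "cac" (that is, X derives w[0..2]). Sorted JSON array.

CNF form of G:
  S -> T1 A | T1 B | T1 T2 | T2 C | c
  A -> T0 T1 | a | b | c
  B -> T0 C | T0 T2
  C -> T0 T1 | b
  T0 -> a
  T1 -> c
  T2 -> b

Fill CYK table bottom-up (cells [i..j] with 0 ≤ i ≤ j ≤ 2 only):
  [0..0]={A,S,T1}  "c"  orig:{A,S}
  [1..1]={A,T0}  "a"  orig:{A}
  [2..2]={A,S,T1}  "c"  orig:{A,S}
  [0..1]={S}  "ca"
  [1..2]={A,C}  "ac"
  [0..2]={S}  "cac"

Original NTs in T[0,2] deriving "cac": ["S"]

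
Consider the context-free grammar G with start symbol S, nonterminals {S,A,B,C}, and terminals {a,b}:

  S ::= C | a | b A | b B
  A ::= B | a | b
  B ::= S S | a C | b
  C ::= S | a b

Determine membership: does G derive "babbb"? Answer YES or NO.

CNF form of G:
  S -> T0 T1 | T1 A | T1 B | a
  A -> S S | T0 C | a | b
  B -> S S | T0 C | b
  C -> T0 T1 | T1 A | T1 B | a
  T0 -> a
  T1 -> b

CYK table (by increasing span):
  cell(0,0) b: {A,B,T1}  orig:{A,B}
  cell(1,1) a: {A,C,S,T0}  orig:{A,C,S}
  cell(2,2) b: {A,B,T1}  orig:{A,B}
  cell(3,3) b: {A,B,T1}  orig:{A,B}
  cell(4,4) b: {A,B,T1}  orig:{A,B}
  cell(0,1) ba: {C,S}
  cell(1,2) ab: {C,S}
  cell(2,3) bb: {C,S}
  cell(3,4) bb: {C,S}
  cell(0,2) bab: ∅
  cell(1,3) abb: {A,B}
  cell(2,4) bbb: ∅
  cell(0,3) babb: {A,B,C,S}
  cell(1,4) abbb: {A,B}
  cell(0,4) babbb: {C,S}

S ∈ T[0,4] ⇒ YES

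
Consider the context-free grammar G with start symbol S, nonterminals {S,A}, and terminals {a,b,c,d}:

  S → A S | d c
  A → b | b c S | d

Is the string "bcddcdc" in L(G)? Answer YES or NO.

Convert to CNF:
  S -> A S | T2 T1
  A -> T0 X3 | b | d
  T0 -> b
  T1 -> c
  T2 -> d
  X3 -> T1 S

CYK fill:
  cell(0,0) b: {A,T0}  orig:{A}
  cell(1,1) c: {T1}  orig:{}
  cell(2,2) d: {A,T2}  orig:{A}
  cell(3,3) d: {A,T2}  orig:{A}
  cell(4,4) c: {T1}  orig:{}
  cell(5,5) d: {A,T2}  orig:{A}
  cell(6,6) c: {T1}  orig:{}
  cell(0,1) bc: ∅
  cell(1,2) cd: ∅
  cell(2,3) dd: ∅
  cell(3,4) dc: {S}
  cell(4,5) cd: ∅
  cell(5,6) dc: {S}
  cell(0,2) bcd: ∅
  cell(1,3) cdd: ∅
  cell(2,4) ddc: {S}
  cell(3,5) dcd: ∅
  cell(4,6) cdc: {X3}  orig:{}
  cell(0,3) bcdd: ∅
  cell(1,4) cddc: {X3}  orig:{}
  cell(2,5) ddcd: ∅
  cell(3,6) dcdc: ∅
  cell(0,4) bcddc: {A}
  cell(1,5) cddcd: ∅
  cell(2,6) ddcdc: ∅
  cell(0,5) bcddcd: ∅
  cell(1,6) cddcdc: ∅
  cell(0,6) bcddcdc: {S}

S ∈ T[0,6] ⇒ YES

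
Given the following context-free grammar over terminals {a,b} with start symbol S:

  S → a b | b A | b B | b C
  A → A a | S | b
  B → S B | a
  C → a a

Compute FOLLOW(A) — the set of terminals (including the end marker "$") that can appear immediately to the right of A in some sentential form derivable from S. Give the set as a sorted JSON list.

FIRST sets, iterate to fixpoint:
pass 1:
  A via A→b: +{b}
  B via B→a: +{a}
  C via C→a a: +{a}
  S via S→a b: +{a}
  S via S→b A: +{b}
  FIRST[S]={a,b}  FIRST[A]={b}  FIRST[B]={a}  FIRST[C]={a}
pass 2:
  A via A→S: +{a}
  B via B→S B: +{b}
  FIRST[S]={a,b}  FIRST[A]={a,b}  FIRST[B]={a,b}  FIRST[C]={a}
pass 3: done
  FIRST[S]={a,b}  FIRST[A]={a,b}  FIRST[B]={a,b}  FIRST[C]={a}

FOLLOW sets:
seed FOLLOW(S) with $
round 1:
  A→A a: FOLLOW(A) ⊇ FIRST(a) = {a}; new: +{a}
  A→S: FOLLOW(S) ⊇ FOLLOW(A) ⊇ {a}; new: +{a}
  B→S B: FOLLOW(S) ⊇ FIRST(B) = {a,b}; new: +{b}
  S→b A: FOLLOW(A) ⊇ FOLLOW(S) ⊇ {$,a,b}; new: +{$,b}
  S→b B: FOLLOW(B) ⊇ FOLLOW(S) ⊇ {$,a,b}; new: +{$,a,b}
  S→b C: FOLLOW(C) ⊇ FOLLOW(S) ⊇ {$,a,b}; new: +{$,a,b}
  FOLLOW(S)={$,a,b}  FOLLOW(A)={$,a,b}  FOLLOW(B)={$,a,b}  FOLLOW(C)={$,a,b}
round 2: done
  FOLLOW(S)={$,a,b}  FOLLOW(A)={$,a,b}  FOLLOW(B)={$,a,b}  FOLLOW(C)={$,a,b}

FOLLOW(A) = ["$", "a", "b"]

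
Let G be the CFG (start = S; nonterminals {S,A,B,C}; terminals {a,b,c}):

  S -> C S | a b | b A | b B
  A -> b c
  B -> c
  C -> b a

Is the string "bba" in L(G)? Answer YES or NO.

CNF form of G:
  S -> C S | T0 A | T0 B | T2 T0
  A -> T0 T1
  B -> c
  C -> T0 T2
  T0 -> b
  T1 -> c
  T2 -> a

CYK table (by increasing span):
  cell(0,0) b: {T0}  orig:{}
  cell(1,1) b: {T0}  orig:{}
  cell(2,2) a: {T2}  orig:{}
  cell(0,1) bb: ∅
  cell(1,2) ba: {C}
  cell(0,2) bba: ∅

S ∉ T[0,2] ⇒ NO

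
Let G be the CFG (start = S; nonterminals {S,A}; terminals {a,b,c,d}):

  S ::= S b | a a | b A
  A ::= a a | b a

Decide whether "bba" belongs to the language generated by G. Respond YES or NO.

Convert to CNF:
  S -> S T1 | T0 T0 | T1 A
  A -> T0 T0 | T1 T0
  T0 -> a
  T1 -> b

CYK fill:
  [0..0]={T1}  "b"  orig:{}
  [1..1]={T1}  "b"  orig:{}
  [2..2]={T0}  "a"  orig:{}
  [0..1]=∅  "bb"
  [1..2]={A}  "ba"
  [0..2]={S}  "bba"

S ∈ T[0,2] ⇒ YES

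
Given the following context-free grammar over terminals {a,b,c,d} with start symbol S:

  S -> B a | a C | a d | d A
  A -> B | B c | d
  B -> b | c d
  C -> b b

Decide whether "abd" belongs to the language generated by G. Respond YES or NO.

Convert to CNF:
  S -> B T3 | T1 A | T3 C | T3 T1
  A -> B T0 | T0 T1 | b | d
  B -> T0 T1 | b
  C -> T2 T2
  T0 -> c
  T1 -> d
  T2 -> b
  T3 -> a

CYK fill:
  T[0,0] 'a' = {T3}  orig:{}
  T[1,1] 'b' = {A,B,T2}  orig:{A,B}
  T[2,2] 'd' = {A,T1}  orig:{A}
  T[0,1] 'ab' = ∅
  T[1,2] 'bd' = ∅
  T[0,2] 'abd' = ∅

S ∉ T[0,2] ⇒ NO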